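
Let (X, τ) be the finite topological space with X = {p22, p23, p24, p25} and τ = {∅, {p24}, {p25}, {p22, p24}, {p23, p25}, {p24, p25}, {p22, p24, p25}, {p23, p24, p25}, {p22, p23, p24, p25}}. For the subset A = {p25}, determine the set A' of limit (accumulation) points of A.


A' = {p23}

For each x ∈ X, list the open sets U ∈ τ with x ∈ U, then check whether U ∩ (A ∖ {x}) ≠ ∅ for every such U.
  x = p22: open {p22, p24} ∋ x has {p22, p24} ∩ (A ∖ {p22}) = ∅, so x is NOT a limit point.
  x = p23: opens ∋ x are {p23, p25}, {p23, p24, p25}, {p22, p23, p24, p25}; each meets A ∖ {p23}, so x IS a limit point.
  x = p24: open {p24} ∋ x has {p24} ∩ (A ∖ {p24}) = ∅, so x is NOT a limit point.
  x = p25: open {p25} ∋ x has {p25} ∩ (A ∖ {p25}) = ∅, so x is NOT a limit point.
Collecting: A' = {p23}.


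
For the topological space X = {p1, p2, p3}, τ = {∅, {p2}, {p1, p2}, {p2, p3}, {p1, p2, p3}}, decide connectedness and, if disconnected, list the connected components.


(X, τ) is connected.

Find clopen sets (U ∈ τ with X ∖ U ∈ τ):
  U = ∅, X ∖ U = {p1, p2, p3} — both open, so U is clopen.
  U = {p1, p2, p3}, X ∖ U = ∅ — both open, so U is clopen.
Only trivial clopens (∅ and X) exist, so (X, τ) is connected.
Compute connected components by grouping points that agree on all clopens:
  component: {p1, p2, p3}


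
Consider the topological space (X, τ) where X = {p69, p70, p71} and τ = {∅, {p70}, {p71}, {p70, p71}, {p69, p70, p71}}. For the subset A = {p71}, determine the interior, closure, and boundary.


int(A) = {p71}, cl(A) = {p69, p71}, ∂A = {p69}.

Closed sets in (X, τ) are complements of opens:
  closed(X, τ) = {∅, {p69}, {p69, p70}, {p69, p71}, {p69, p70, p71}}.
int(A) = ⋃ {U ∈ τ : U ⊆ A}. Opens contained in A: ∅, {p71}.
Taking the union of these: int(A) = {p71}.
cl(A) = ⋂ {C closed : A ⊆ C}. Closed sets containing A: {p69, p71}, {p69, p70, p71}.
Intersecting these: cl(A) = {p69, p71}.
∂A = cl(A) ∖ int(A) = {p69, p71} ∖ {p71} = {p69}.


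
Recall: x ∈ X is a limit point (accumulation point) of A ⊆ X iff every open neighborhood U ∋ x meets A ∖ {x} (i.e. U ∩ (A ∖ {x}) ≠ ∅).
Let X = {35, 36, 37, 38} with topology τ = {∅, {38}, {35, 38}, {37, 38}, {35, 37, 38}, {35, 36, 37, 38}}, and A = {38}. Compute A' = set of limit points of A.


A' = {35, 36, 37}

For each x ∈ X, list the open sets U ∈ τ with x ∈ U, then check whether U ∩ (A ∖ {x}) ≠ ∅ for every such U.
  x = 35: opens ∋ x are {35, 38}, {35, 37, 38}, {35, 36, 37, 38}; each meets A ∖ {35}, so x IS a limit point.
  x = 36: opens ∋ x are {35, 36, 37, 38}; each meets A ∖ {36}, so x IS a limit point.
  x = 37: opens ∋ x are {37, 38}, {35, 37, 38}, {35, 36, 37, 38}; each meets A ∖ {37}, so x IS a limit point.
  x = 38: open {38} ∋ x has {38} ∩ (A ∖ {38}) = ∅, so x is NOT a limit point.
Collecting: A' = {35, 36, 37}.


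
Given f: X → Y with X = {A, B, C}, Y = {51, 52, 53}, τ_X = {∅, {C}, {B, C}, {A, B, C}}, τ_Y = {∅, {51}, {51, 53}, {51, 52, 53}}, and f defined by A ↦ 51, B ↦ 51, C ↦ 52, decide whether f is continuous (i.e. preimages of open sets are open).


f is NOT continuous.

Compute f^{-1}(U) for each U ∈ τ_Y:
  U = ∅: f^{-1}(U) = ∅ ∈ τ_X ✓.
  U = {51}: f^{-1}(U) = {A, B} ∉ τ_X ✗.
  U = {51, 53}: f^{-1}(U) = {A, B} ∉ τ_X ✗.
  U = {51, 52, 53}: f^{-1}(U) = {A, B, C} ∈ τ_X ✓.
Found U = {51} with f^{-1}(U) = {A, B} not in τ_X. Therefore f is NOT continuous.


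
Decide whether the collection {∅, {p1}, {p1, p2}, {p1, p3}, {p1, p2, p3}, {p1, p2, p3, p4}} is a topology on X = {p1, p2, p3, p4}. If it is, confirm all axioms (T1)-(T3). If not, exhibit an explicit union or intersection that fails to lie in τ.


τ IS a topology on X.

Axiom (T1): ∅ ∈ τ? Yes; X ∈ τ? Yes.
Axiom (T2/T3): check pairwise unions and intersections of members of τ.
All pairwise intersections and unions checked — each lies in τ. Therefore τ satisfies (T1), (T2), (T3): it IS a topology on X.


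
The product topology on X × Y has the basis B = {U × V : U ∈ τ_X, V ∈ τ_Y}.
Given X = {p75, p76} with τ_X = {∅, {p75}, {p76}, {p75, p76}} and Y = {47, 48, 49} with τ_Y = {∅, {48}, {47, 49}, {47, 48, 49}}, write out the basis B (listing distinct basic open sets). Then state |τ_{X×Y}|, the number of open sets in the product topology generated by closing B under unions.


Basis B = {∅ × ∅, {p75} × {48}, {p76} × {48}, {p75} × {47, 49}, {p75, p76} × {48}, {p76} × {47, 49}, {p75} × {47, 48, 49}, {p76} × {47, 48, 49}, {p75, p76} × {47, 49}, {p75, p76} × {47, 48, 49}}; |τ_{X×Y}| = 16.

Enumerate products U × V with U ∈ τ_X, V ∈ τ_Y (deduplicated):
  ∅ × ∅ = {} (∅)
  {p75} × {48} = {(p75,48)}
  {p76} × {48} = {(p76,48)}
  {p75} × {47, 49} = {(p75,47), (p75,49)}
  {p75, p76} × {48} = {(p75,48), (p76,48)}
  {p76} × {47, 49} = {(p76,47), (p76,49)}
  {p75} × {47, 48, 49} = {(p75,47), (p75,48), (p75,49)}
  {p76} × {47, 48, 49} = {(p76,47), (p76,48), (p76,49)}
  {p75, p76} × {47, 49} = {(p75,47), (p75,49), (p76,47), (p76,49)}
  {p75, p76} × {47, 48, 49} = {(p75,47), (p75,48), (p75,49), (p76,47), (p76,48), (p76,49)}
These 10 distinct sets form the basis B.
Close under arbitrary unions to get τ_{X×Y}; counting gives |τ_{X×Y}| = 16.


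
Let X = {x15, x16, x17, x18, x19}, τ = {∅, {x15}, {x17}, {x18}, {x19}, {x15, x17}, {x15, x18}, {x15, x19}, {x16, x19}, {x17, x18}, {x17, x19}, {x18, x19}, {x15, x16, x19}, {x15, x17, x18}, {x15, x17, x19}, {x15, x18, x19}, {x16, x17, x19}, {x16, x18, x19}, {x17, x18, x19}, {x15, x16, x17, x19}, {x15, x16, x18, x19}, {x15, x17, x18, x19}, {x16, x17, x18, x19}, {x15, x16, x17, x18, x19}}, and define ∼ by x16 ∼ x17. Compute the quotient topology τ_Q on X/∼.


X/∼ = {[x15], [x16=x17], [x18], [x19]}; |τ_Q| = 12.

Equivalence classes: [x15], [x16=x17], [x18], [x19].
Quotient map π: X → X/∼ sends x15 ↦ [x15], x16 ↦ [x16=x17], x17 ↦ [x16=x17], x18 ↦ [x18], x19 ↦ [x19].
For each subset V ⊆ X/∼, compute π^{-1}(V) ⊆ X and check whether π^{-1}(V) ∈ τ. V is open in τ_Q iff π^{-1}(V) ∈ τ.
  V = {}: π^{-1}(V) = ∅ ∈ τ ✓.
  V = {[x15]}: π^{-1}(V) = {x15} ∈ τ ✓.
  V = {[x16=x17]}: π^{-1}(V) = {x16, x17} ∉ τ ✗.
  V = {[x15], [x16=x17]}: π^{-1}(V) = {x15, x16, x17} ∉ τ ✗.
  V = {[x18]}: π^{-1}(V) = {x18} ∈ τ ✓.
  V = {[x15], [x18]}: π^{-1}(V) = {x15, x18} ∈ τ ✓.
  V = {[x16=x17], [x18]}: π^{-1}(V) = {x16, x17, x18} ∉ τ ✗.
  V = {[x15], [x16=x17], [x18]}: π^{-1}(V) = {x15, x16, x17, x18} ∉ τ ✗.
  V = {[x19]}: π^{-1}(V) = {x19} ∈ τ ✓.
  V = {[x15], [x19]}: π^{-1}(V) = {x15, x19} ∈ τ ✓.
  V = {[x16=x17], [x19]}: π^{-1}(V) = {x16, x17, x19} ∈ τ ✓.
  V = {[x15], [x16=x17], [x19]}: π^{-1}(V) = {x15, x16, x17, x19} ∈ τ ✓.
  V = {[x18], [x19]}: π^{-1}(V) = {x18, x19} ∈ τ ✓.
  V = {[x15], [x18], [x19]}: π^{-1}(V) = {x15, x18, x19} ∈ τ ✓.
  V = {[x16=x17], [x18], [x19]}: π^{-1}(V) = {x16, x17, x18, x19} ∈ τ ✓.
  V = {[x15], [x16=x17], [x18], [x19]}: π^{-1}(V) = {x15, x16, x17, x18, x19} ∈ τ ✓.
Open sets in the quotient: τ_Q = {{}, {[x15]}, {[x18]}, {[x15], [x18]}, {[x19]}, {[x15], [x19]}, {[x16=x17], [x19]}, {[x15], [x16=x17], [x19]}, {[x18], [x19]}, {[x15], [x18], [x19]}, {[x16=x17], [x18], [x19]}, {[x15], [x16=x17], [x18], [x19]}} (12 elements).


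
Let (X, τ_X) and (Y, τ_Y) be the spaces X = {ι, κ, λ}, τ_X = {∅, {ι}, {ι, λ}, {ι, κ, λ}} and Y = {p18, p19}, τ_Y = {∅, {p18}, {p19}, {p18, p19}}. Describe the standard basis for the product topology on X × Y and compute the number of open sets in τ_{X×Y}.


Basis B = {∅ × ∅, {ι} × {p18}, {ι} × {p19}, {ι} × {p18, p19}, {ι, λ} × {p18}, {ι, λ} × {p19}, {ι, κ, λ} × {p18}, {ι, κ, λ} × {p19}, {ι, λ} × {p18, p19}, {ι, κ, λ} × {p18, p19}}; |τ_{X×Y}| = 16.

Enumerate products U × V with U ∈ τ_X, V ∈ τ_Y (deduplicated):
  ∅ × ∅ = {} (∅)
  {ι} × {p18} = {(ι,p18)}
  {ι} × {p19} = {(ι,p19)}
  {ι} × {p18, p19} = {(ι,p18), (ι,p19)}
  {ι, λ} × {p18} = {(ι,p18), (λ,p18)}
  {ι, λ} × {p19} = {(ι,p19), (λ,p19)}
  {ι, κ, λ} × {p18} = {(ι,p18), (κ,p18), (λ,p18)}
  {ι, κ, λ} × {p19} = {(ι,p19), (κ,p19), (λ,p19)}
  {ι, λ} × {p18, p19} = {(ι,p18), (ι,p19), (λ,p18), (λ,p19)}
  {ι, κ, λ} × {p18, p19} = {(ι,p18), (ι,p19), (κ,p18), (κ,p19), (λ,p18), (λ,p19)}
These 10 distinct sets form the basis B.
Close under arbitrary unions to get τ_{X×Y}; counting gives |τ_{X×Y}| = 16.


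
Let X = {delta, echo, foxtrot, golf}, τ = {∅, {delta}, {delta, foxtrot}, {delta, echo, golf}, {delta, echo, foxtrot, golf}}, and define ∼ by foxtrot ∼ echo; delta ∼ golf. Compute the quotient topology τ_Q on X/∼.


X/∼ = {[delta=golf], [echo=foxtrot]}; |τ_Q| = 2.

Equivalence classes: [delta=golf], [echo=foxtrot].
Quotient map π: X → X/∼ sends delta ↦ [delta=golf], echo ↦ [echo=foxtrot], foxtrot ↦ [echo=foxtrot], golf ↦ [delta=golf].
For each subset V ⊆ X/∼, compute π^{-1}(V) ⊆ X and check whether π^{-1}(V) ∈ τ. V is open in τ_Q iff π^{-1}(V) ∈ τ.
  V = {}: π^{-1}(V) = ∅ ∈ τ ✓.
  V = {[delta=golf]}: π^{-1}(V) = {delta, golf} ∉ τ ✗.
  V = {[echo=foxtrot]}: π^{-1}(V) = {echo, foxtrot} ∉ τ ✗.
  V = {[delta=golf], [echo=foxtrot]}: π^{-1}(V) = {delta, echo, foxtrot, golf} ∈ τ ✓.
Open sets in the quotient: τ_Q = {{}, {[delta=golf], [echo=foxtrot]}} (2 elements).


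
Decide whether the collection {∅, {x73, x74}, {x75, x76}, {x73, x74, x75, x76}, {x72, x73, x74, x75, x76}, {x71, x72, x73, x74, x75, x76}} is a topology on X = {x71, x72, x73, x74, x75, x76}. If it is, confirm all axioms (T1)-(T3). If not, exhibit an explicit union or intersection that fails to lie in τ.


τ IS a topology on X.

Axiom (T1): ∅ ∈ τ? Yes; X ∈ τ? Yes.
Axiom (T2/T3): check pairwise unions and intersections of members of τ.
All pairwise intersections and unions checked — each lies in τ. Therefore τ satisfies (T1), (T2), (T3): it IS a topology on X.


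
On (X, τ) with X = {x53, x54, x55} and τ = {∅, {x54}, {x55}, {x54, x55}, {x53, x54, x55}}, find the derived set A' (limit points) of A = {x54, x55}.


A' = {x53}

For each x ∈ X, list the open sets U ∈ τ with x ∈ U, then check whether U ∩ (A ∖ {x}) ≠ ∅ for every such U.
  x = x53: opens ∋ x are {x53, x54, x55}; each meets A ∖ {x53}, so x IS a limit point.
  x = x54: open {x54} ∋ x has {x54} ∩ (A ∖ {x54}) = ∅, so x is NOT a limit point.
  x = x55: open {x55} ∋ x has {x55} ∩ (A ∖ {x55}) = ∅, so x is NOT a limit point.
Collecting: A' = {x53}.


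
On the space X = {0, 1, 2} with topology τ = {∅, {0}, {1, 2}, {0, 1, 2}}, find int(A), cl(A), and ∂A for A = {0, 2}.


int(A) = {0}, cl(A) = {0, 1, 2}, ∂A = {1, 2}.

Closed sets in (X, τ) are complements of opens:
  closed(X, τ) = {∅, {0}, {1, 2}, {0, 1, 2}}.
int(A) = ⋃ {U ∈ τ : U ⊆ A}. Opens contained in A: ∅, {0}.
Taking the union of these: int(A) = {0}.
cl(A) = ⋂ {C closed : A ⊆ C}. Closed sets containing A: {0, 1, 2}.
Intersecting these: cl(A) = {0, 1, 2}.
∂A = cl(A) ∖ int(A) = {0, 1, 2} ∖ {0} = {1, 2}.


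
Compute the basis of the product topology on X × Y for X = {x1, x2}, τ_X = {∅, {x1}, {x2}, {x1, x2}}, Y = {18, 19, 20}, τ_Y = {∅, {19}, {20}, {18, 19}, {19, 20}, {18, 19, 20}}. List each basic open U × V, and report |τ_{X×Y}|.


Basis B = {∅ × ∅, {x1} × {19}, {x1} × {20}, {x2} × {19}, {x2} × {20}, {x1} × {18, 19}, {x1} × {19, 20}, {x1, x2} × {19}, {x1, x2} × {20}, {x2} × {18, 19}, {x2} × {19, 20}, {x1} × {18, 19, 20}, {x2} × {18, 19, 20}, {x1, x2} × {18, 19}, {x1, x2} × {19, 20}, {x1, x2} × {18, 19, 20}}; |τ_{X×Y}| = 36.

Enumerate products U × V with U ∈ τ_X, V ∈ τ_Y (deduplicated):
  ∅ × ∅ = {} (∅)
  {x1} × {19} = {(x1,19)}
  {x1} × {20} = {(x1,20)}
  {x2} × {19} = {(x2,19)}
  {x2} × {20} = {(x2,20)}
  {x1} × {18, 19} = {(x1,18), (x1,19)}
  {x1} × {19, 20} = {(x1,19), (x1,20)}
  {x1, x2} × {19} = {(x1,19), (x2,19)}
  {x1, x2} × {20} = {(x1,20), (x2,20)}
  {x2} × {18, 19} = {(x2,18), (x2,19)}
  {x2} × {19, 20} = {(x2,19), (x2,20)}
  {x1} × {18, 19, 20} = {(x1,18), (x1,19), (x1,20)}
  {x2} × {18, 19, 20} = {(x2,18), (x2,19), (x2,20)}
  {x1, x2} × {18, 19} = {(x1,18), (x1,19), (x2,18), (x2,19)}
  {x1, x2} × {19, 20} = {(x1,19), (x1,20), (x2,19), (x2,20)}
  {x1, x2} × {18, 19, 20} = {(x1,18), (x1,19), (x1,20), (x2,18), (x2,19), (x2,20)}
These 16 distinct sets form the basis B.
Close under arbitrary unions to get τ_{X×Y}; counting gives |τ_{X×Y}| = 36.


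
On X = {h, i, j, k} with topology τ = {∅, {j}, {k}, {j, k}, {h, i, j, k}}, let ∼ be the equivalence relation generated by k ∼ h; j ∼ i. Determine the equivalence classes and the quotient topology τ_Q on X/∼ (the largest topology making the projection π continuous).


X/∼ = {[h=k], [i=j]}; |τ_Q| = 2.

Equivalence classes: [h=k], [i=j].
Quotient map π: X → X/∼ sends h ↦ [h=k], i ↦ [i=j], j ↦ [i=j], k ↦ [h=k].
For each subset V ⊆ X/∼, compute π^{-1}(V) ⊆ X and check whether π^{-1}(V) ∈ τ. V is open in τ_Q iff π^{-1}(V) ∈ τ.
  V = {}: π^{-1}(V) = ∅ ∈ τ ✓.
  V = {[h=k]}: π^{-1}(V) = {h, k} ∉ τ ✗.
  V = {[i=j]}: π^{-1}(V) = {i, j} ∉ τ ✗.
  V = {[h=k], [i=j]}: π^{-1}(V) = {h, i, j, k} ∈ τ ✓.
Open sets in the quotient: τ_Q = {{}, {[h=k], [i=j]}} (2 elements).


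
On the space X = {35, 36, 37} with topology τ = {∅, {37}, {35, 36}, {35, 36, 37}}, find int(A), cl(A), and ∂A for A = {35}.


int(A) = ∅, cl(A) = {35, 36}, ∂A = {35, 36}.

Closed sets in (X, τ) are complements of opens:
  closed(X, τ) = {∅, {37}, {35, 36}, {35, 36, 37}}.
int(A) = ⋃ {U ∈ τ : U ⊆ A}. Opens contained in A: ∅.
Taking the union of these: int(A) = ∅.
cl(A) = ⋂ {C closed : A ⊆ C}. Closed sets containing A: {35, 36}, {35, 36, 37}.
Intersecting these: cl(A) = {35, 36}.
∂A = cl(A) ∖ int(A) = {35, 36} ∖ ∅ = {35, 36}.


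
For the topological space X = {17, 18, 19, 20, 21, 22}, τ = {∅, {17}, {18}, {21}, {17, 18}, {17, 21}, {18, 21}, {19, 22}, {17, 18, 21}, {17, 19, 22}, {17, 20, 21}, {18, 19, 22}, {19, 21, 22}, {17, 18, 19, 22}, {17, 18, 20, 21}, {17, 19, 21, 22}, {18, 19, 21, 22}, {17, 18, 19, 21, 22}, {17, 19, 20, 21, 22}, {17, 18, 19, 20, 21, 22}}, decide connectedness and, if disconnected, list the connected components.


(X, τ) is disconnected; components = [{18}, {19, 22}, {17, 20, 21}].

Find clopen sets (U ∈ τ with X ∖ U ∈ τ):
  U = ∅, X ∖ U = {17, 18, 19, 20, 21, 22} — both open, so U is clopen.
  U = {18}, X ∖ U = {17, 19, 20, 21, 22} — both open, so U is clopen.
  U = {19, 22}, X ∖ U = {17, 18, 20, 21} — both open, so U is clopen.
  U = {17, 20, 21}, X ∖ U = {18, 19, 22} — both open, so U is clopen.
  U = {18, 19, 22}, X ∖ U = {17, 20, 21} — both open, so U is clopen.
  U = {17, 18, 20, 21}, X ∖ U = {19, 22} — both open, so U is clopen.
  U = {17, 19, 20, 21, 22}, X ∖ U = {18} — both open, so U is clopen.
  U = {17, 18, 19, 20, 21, 22}, X ∖ U = ∅ — both open, so U is clopen.
Nontrivial clopen(s) exist: e.g. {17, 19, 20, 21, 22}. So (X, τ) is disconnected.
Compute connected components by grouping points that agree on all clopens:
  component: {18}
  component: {19, 22}
  component: {17, 20, 21}


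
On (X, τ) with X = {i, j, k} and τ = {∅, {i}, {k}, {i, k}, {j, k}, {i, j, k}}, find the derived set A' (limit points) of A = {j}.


A' = ∅

For each x ∈ X, list the open sets U ∈ τ with x ∈ U, then check whether U ∩ (A ∖ {x}) ≠ ∅ for every such U.
  x = i: open {i} ∋ x has {i} ∩ (A ∖ {i}) = ∅, so x is NOT a limit point.
  x = j: open {j, k} ∋ x has {j, k} ∩ (A ∖ {j}) = ∅, so x is NOT a limit point.
  x = k: open {k} ∋ x has {k} ∩ (A ∖ {k}) = ∅, so x is NOT a limit point.
Collecting: A' = ∅.


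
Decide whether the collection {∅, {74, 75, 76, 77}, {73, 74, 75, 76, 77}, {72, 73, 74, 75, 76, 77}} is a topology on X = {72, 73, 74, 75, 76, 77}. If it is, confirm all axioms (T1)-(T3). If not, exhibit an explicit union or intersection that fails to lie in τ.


τ IS a topology on X.

Axiom (T1): ∅ ∈ τ? Yes; X ∈ τ? Yes.
Axiom (T2/T3): check pairwise unions and intersections of members of τ.
All pairwise intersections and unions checked — each lies in τ. Therefore τ satisfies (T1), (T2), (T3): it IS a topology on X.


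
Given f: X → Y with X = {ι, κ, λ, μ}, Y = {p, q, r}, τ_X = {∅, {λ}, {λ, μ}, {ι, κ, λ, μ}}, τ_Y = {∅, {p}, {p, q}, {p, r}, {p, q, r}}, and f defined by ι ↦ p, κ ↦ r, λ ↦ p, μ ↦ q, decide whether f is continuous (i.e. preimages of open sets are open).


f is NOT continuous.

Compute f^{-1}(U) for each U ∈ τ_Y:
  U = ∅: f^{-1}(U) = ∅ ∈ τ_X ✓.
  U = {p}: f^{-1}(U) = {ι, λ} ∉ τ_X ✗.
  U = {p, q}: f^{-1}(U) = {ι, λ, μ} ∉ τ_X ✗.
  U = {p, r}: f^{-1}(U) = {ι, κ, λ} ∉ τ_X ✗.
  U = {p, q, r}: f^{-1}(U) = {ι, κ, λ, μ} ∈ τ_X ✓.
Found U = {p} with f^{-1}(U) = {ι, λ} not in τ_X. Therefore f is NOT continuous.


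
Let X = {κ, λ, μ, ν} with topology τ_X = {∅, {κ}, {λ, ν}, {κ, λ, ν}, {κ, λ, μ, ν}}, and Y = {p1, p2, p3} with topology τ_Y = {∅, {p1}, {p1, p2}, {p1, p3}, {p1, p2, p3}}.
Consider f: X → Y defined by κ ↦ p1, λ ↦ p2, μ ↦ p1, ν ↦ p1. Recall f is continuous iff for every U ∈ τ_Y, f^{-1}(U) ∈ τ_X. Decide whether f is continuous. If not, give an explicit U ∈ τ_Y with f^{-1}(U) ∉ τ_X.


f is NOT continuous.

Compute f^{-1}(U) for each U ∈ τ_Y:
  U = ∅: f^{-1}(U) = ∅ ∈ τ_X ✓.
  U = {p1}: f^{-1}(U) = {κ, μ, ν} ∉ τ_X ✗.
  U = {p1, p2}: f^{-1}(U) = {κ, λ, μ, ν} ∈ τ_X ✓.
  U = {p1, p3}: f^{-1}(U) = {κ, μ, ν} ∉ τ_X ✗.
  U = {p1, p2, p3}: f^{-1}(U) = {κ, λ, μ, ν} ∈ τ_X ✓.
Found U = {p1} with f^{-1}(U) = {κ, μ, ν} not in τ_X. Therefore f is NOT continuous.


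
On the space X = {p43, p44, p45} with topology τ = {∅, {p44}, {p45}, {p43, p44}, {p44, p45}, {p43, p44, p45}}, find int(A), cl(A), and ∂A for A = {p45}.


int(A) = {p45}, cl(A) = {p45}, ∂A = ∅.

Closed sets in (X, τ) are complements of opens:
  closed(X, τ) = {∅, {p43}, {p45}, {p43, p44}, {p43, p45}, {p43, p44, p45}}.
int(A) = ⋃ {U ∈ τ : U ⊆ A}. Opens contained in A: ∅, {p45}.
Taking the union of these: int(A) = {p45}.
cl(A) = ⋂ {C closed : A ⊆ C}. Closed sets containing A: {p45}, {p43, p45}, {p43, p44, p45}.
Intersecting these: cl(A) = {p45}.
∂A = cl(A) ∖ int(A) = {p45} ∖ {p45} = ∅.


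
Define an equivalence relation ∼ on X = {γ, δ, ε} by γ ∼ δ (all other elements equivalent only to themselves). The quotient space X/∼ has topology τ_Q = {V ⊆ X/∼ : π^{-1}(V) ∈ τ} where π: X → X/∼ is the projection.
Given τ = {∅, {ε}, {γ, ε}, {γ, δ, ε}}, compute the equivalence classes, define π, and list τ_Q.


X/∼ = {[γ=δ], [ε]}; |τ_Q| = 3.

Equivalence classes: [γ=δ], [ε].
Quotient map π: X → X/∼ sends γ ↦ [γ=δ], δ ↦ [γ=δ], ε ↦ [ε].
For each subset V ⊆ X/∼, compute π^{-1}(V) ⊆ X and check whether π^{-1}(V) ∈ τ. V is open in τ_Q iff π^{-1}(V) ∈ τ.
  V = {}: π^{-1}(V) = ∅ ∈ τ ✓.
  V = {[γ=δ]}: π^{-1}(V) = {γ, δ} ∉ τ ✗.
  V = {[ε]}: π^{-1}(V) = {ε} ∈ τ ✓.
  V = {[γ=δ], [ε]}: π^{-1}(V) = {γ, δ, ε} ∈ τ ✓.
Open sets in the quotient: τ_Q = {{}, {[ε]}, {[γ=δ], [ε]}} (3 elements).


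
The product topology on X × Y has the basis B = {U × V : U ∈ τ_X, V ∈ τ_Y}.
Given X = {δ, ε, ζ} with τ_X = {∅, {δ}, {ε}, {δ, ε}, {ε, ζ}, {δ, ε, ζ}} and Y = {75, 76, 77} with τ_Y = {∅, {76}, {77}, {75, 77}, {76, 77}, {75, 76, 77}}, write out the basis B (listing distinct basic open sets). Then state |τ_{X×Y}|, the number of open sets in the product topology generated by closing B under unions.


Basis B = {∅ × ∅, {δ} × {76}, {δ} × {77}, {ε} × {76}, {ε} × {77}, {δ} × {75, 77}, {δ} × {76, 77}, {δ, ε} × {76}, {δ, ε} × {77}, {ε} × {75, 77}, {ε} × {76, 77}, {ε, ζ} × {76}, {ε, ζ} × {77}, {δ} × {75, 76, 77}, {δ, ε, ζ} × {76}, {δ, ε, ζ} × {77}, {ε} × {75, 76, 77}, {δ, ε} × {75, 77}, {δ, ε} × {76, 77}, {ε, ζ} × {75, 77}, {ε, ζ} × {76, 77}, {δ, ε} × {75, 76, 77}, {δ, ε, ζ} × {75, 77}, {δ, ε, ζ} × {76, 77}, {ε, ζ} × {75, 76, 77}, {δ, ε, ζ} × {75, 76, 77}}; |τ_{X×Y}| = 108.

Enumerate products U × V with U ∈ τ_X, V ∈ τ_Y (deduplicated):
  ∅ × ∅ = {} (∅)
  {δ} × {76} = {(δ,76)}
  {δ} × {77} = {(δ,77)}
  {ε} × {76} = {(ε,76)}
  {ε} × {77} = {(ε,77)}
  {δ} × {75, 77} = {(δ,75), (δ,77)}
  {δ} × {76, 77} = {(δ,76), (δ,77)}
  {δ, ε} × {76} = {(δ,76), (ε,76)}
  {δ, ε} × {77} = {(δ,77), (ε,77)}
  {ε} × {75, 77} = {(ε,75), (ε,77)}
  {ε} × {76, 77} = {(ε,76), (ε,77)}
  {ε, ζ} × {76} = {(ε,76), (ζ,76)}
  {ε, ζ} × {77} = {(ε,77), (ζ,77)}
  {δ} × {75, 76, 77} = {(δ,75), (δ,76), (δ,77)}
  {δ, ε, ζ} × {76} = {(δ,76), (ε,76), (ζ,76)}
  {δ, ε, ζ} × {77} = {(δ,77), (ε,77), (ζ,77)}
  {ε} × {75, 76, 77} = {(ε,75), (ε,76), (ε,77)}
  {δ, ε} × {75, 77} = {(δ,75), (δ,77), (ε,75), (ε,77)}
  {δ, ε} × {76, 77} = {(δ,76), (δ,77), (ε,76), (ε,77)}
  {ε, ζ} × {75, 77} = {(ε,75), (ε,77), (ζ,75), (ζ,77)}
  {ε, ζ} × {76, 77} = {(ε,76), (ε,77), (ζ,76), (ζ,77)}
  {δ, ε} × {75, 76, 77} = {(δ,75), (δ,76), (δ,77), (ε,75), (ε,76), (ε,77)}
  {δ, ε, ζ} × {75, 77} = {(δ,75), (δ,77), (ε,75), (ε,77), (ζ,75), (ζ,77)}
  {δ, ε, ζ} × {76, 77} = {(δ,76), (δ,77), (ε,76), (ε,77), (ζ,76), (ζ,77)}
  {ε, ζ} × {75, 76, 77} = {(ε,75), (ε,76), (ε,77), (ζ,75), (ζ,76), (ζ,77)}
  {δ, ε, ζ} × {75, 76, 77} = {(δ,75), (δ,76), (δ,77), (ε,75), (ε,76), (ε,77), (ζ,75), (ζ,76), (ζ,77)}
These 26 distinct sets form the basis B.
Close under arbitrary unions to get τ_{X×Y}; counting gives |τ_{X×Y}| = 108.


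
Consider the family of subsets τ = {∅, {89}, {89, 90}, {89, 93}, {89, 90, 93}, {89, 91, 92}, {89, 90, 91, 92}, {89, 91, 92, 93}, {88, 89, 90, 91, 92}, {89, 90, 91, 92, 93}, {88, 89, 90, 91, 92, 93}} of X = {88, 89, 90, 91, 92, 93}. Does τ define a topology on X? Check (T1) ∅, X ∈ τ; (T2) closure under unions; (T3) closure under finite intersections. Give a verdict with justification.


τ IS a topology on X.

Axiom (T1): ∅ ∈ τ? Yes; X ∈ τ? Yes.
Axiom (T2/T3): check pairwise unions and intersections of members of τ.
All pairwise intersections and unions checked — each lies in τ. Therefore τ satisfies (T1), (T2), (T3): it IS a topology on X.


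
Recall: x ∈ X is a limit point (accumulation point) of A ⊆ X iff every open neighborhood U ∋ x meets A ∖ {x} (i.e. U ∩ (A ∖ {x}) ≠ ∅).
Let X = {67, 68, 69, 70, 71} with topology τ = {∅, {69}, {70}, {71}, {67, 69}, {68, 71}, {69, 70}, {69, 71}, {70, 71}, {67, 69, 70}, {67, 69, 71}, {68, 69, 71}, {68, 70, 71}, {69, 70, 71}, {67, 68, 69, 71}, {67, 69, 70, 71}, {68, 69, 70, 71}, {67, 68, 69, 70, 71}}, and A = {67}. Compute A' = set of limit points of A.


A' = ∅

For each x ∈ X, list the open sets U ∈ τ with x ∈ U, then check whether U ∩ (A ∖ {x}) ≠ ∅ for every such U.
  x = 67: open {67, 69} ∋ x has {67, 69} ∩ (A ∖ {67}) = ∅, so x is NOT a limit point.
  x = 68: open {68, 71} ∋ x has {68, 71} ∩ (A ∖ {68}) = ∅, so x is NOT a limit point.
  x = 69: open {69} ∋ x has {69} ∩ (A ∖ {69}) = ∅, so x is NOT a limit point.
  x = 70: open {70} ∋ x has {70} ∩ (A ∖ {70}) = ∅, so x is NOT a limit point.
  x = 71: open {71} ∋ x has {71} ∩ (A ∖ {71}) = ∅, so x is NOT a limit point.
Collecting: A' = ∅.


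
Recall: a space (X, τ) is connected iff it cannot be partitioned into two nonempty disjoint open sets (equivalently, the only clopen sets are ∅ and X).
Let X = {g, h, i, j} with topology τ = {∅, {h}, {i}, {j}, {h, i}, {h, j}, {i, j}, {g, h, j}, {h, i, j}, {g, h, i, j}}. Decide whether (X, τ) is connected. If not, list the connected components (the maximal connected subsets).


(X, τ) is disconnected; components = [{i}, {g, h, j}].

Find clopen sets (U ∈ τ with X ∖ U ∈ τ):
  U = ∅, X ∖ U = {g, h, i, j} — both open, so U is clopen.
  U = {i}, X ∖ U = {g, h, j} — both open, so U is clopen.
  U = {g, h, j}, X ∖ U = {i} — both open, so U is clopen.
  U = {g, h, i, j}, X ∖ U = ∅ — both open, so U is clopen.
Nontrivial clopen(s) exist: e.g. {i}. So (X, τ) is disconnected.
Compute connected components by grouping points that agree on all clopens:
  component: {i}
  component: {g, h, j}


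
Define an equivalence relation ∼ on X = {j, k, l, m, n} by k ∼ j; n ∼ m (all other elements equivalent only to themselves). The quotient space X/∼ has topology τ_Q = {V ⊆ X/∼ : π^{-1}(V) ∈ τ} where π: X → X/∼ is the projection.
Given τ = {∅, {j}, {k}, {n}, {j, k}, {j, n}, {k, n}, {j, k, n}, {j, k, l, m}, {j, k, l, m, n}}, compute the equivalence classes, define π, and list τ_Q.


X/∼ = {[j=k], [l], [m=n]}; |τ_Q| = 3.

Equivalence classes: [j=k], [l], [m=n].
Quotient map π: X → X/∼ sends j ↦ [j=k], k ↦ [j=k], l ↦ [l], m ↦ [m=n], n ↦ [m=n].
For each subset V ⊆ X/∼, compute π^{-1}(V) ⊆ X and check whether π^{-1}(V) ∈ τ. V is open in τ_Q iff π^{-1}(V) ∈ τ.
  V = {}: π^{-1}(V) = ∅ ∈ τ ✓.
  V = {[j=k]}: π^{-1}(V) = {j, k} ∈ τ ✓.
  V = {[l]}: π^{-1}(V) = {l} ∉ τ ✗.
  V = {[j=k], [l]}: π^{-1}(V) = {j, k, l} ∉ τ ✗.
  V = {[m=n]}: π^{-1}(V) = {m, n} ∉ τ ✗.
  V = {[j=k], [m=n]}: π^{-1}(V) = {j, k, m, n} ∉ τ ✗.
  V = {[l], [m=n]}: π^{-1}(V) = {l, m, n} ∉ τ ✗.
  V = {[j=k], [l], [m=n]}: π^{-1}(V) = {j, k, l, m, n} ∈ τ ✓.
Open sets in the quotient: τ_Q = {{}, {[j=k]}, {[j=k], [l], [m=n]}} (3 elements).


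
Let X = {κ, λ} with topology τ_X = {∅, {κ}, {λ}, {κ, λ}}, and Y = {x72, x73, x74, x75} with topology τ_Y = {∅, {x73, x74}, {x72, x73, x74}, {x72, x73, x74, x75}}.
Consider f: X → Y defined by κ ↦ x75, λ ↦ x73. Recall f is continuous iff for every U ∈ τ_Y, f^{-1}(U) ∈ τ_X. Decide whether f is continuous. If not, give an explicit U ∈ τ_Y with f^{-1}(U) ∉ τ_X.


f IS continuous.

Compute f^{-1}(U) for each U ∈ τ_Y:
  U = ∅: f^{-1}(U) = ∅ ∈ τ_X ✓.
  U = {x73, x74}: f^{-1}(U) = {λ} ∈ τ_X ✓.
  U = {x72, x73, x74}: f^{-1}(U) = {λ} ∈ τ_X ✓.
  U = {x72, x73, x74, x75}: f^{-1}(U) = {κ, λ} ∈ τ_X ✓.
Every preimage lies in τ_X, so f IS continuous.


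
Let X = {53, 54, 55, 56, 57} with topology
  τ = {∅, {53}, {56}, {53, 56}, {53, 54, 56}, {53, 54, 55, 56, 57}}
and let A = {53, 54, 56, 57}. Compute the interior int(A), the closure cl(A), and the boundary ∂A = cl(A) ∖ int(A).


int(A) = {53, 54, 56}, cl(A) = {53, 54, 55, 56, 57}, ∂A = {55, 57}.

Closed sets in (X, τ) are complements of opens:
  closed(X, τ) = {∅, {55, 57}, {54, 55, 57}, {53, 54, 55, 57}, {54, 55, 56, 57}, {53, 54, 55, 56, 57}}.
int(A) = ⋃ {U ∈ τ : U ⊆ A}. Opens contained in A: ∅, {53}, {56}, {53, 56}, {53, 54, 56}.
Taking the union of these: int(A) = {53, 54, 56}.
cl(A) = ⋂ {C closed : A ⊆ C}. Closed sets containing A: {53, 54, 55, 56, 57}.
Intersecting these: cl(A) = {53, 54, 55, 56, 57}.
∂A = cl(A) ∖ int(A) = {53, 54, 55, 56, 57} ∖ {53, 54, 56} = {55, 57}.


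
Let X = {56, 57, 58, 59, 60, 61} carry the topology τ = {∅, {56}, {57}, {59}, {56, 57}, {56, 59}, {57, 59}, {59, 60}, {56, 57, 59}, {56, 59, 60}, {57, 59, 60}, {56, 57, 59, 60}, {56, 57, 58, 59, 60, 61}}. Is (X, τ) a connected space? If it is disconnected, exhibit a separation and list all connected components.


(X, τ) is connected.

Find clopen sets (U ∈ τ with X ∖ U ∈ τ):
  U = ∅, X ∖ U = {56, 57, 58, 59, 60, 61} — both open, so U is clopen.
  U = {56, 57, 58, 59, 60, 61}, X ∖ U = ∅ — both open, so U is clopen.
Only trivial clopens (∅ and X) exist, so (X, τ) is connected.
Compute connected components by grouping points that agree on all clopens:
  component: {56, 57, 58, 59, 60, 61}


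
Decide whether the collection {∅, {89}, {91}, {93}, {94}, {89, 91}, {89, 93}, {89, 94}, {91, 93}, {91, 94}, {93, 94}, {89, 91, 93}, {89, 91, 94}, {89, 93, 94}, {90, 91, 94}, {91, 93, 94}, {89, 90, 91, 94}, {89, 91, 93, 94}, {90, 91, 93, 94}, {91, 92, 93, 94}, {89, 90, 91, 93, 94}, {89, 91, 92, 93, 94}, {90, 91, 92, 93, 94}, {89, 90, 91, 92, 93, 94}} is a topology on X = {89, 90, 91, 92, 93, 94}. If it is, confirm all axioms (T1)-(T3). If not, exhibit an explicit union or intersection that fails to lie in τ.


τ IS a topology on X.

Axiom (T1): ∅ ∈ τ? Yes; X ∈ τ? Yes.
Axiom (T2/T3): check pairwise unions and intersections of members of τ.
All pairwise intersections and unions checked — each lies in τ. Therefore τ satisfies (T1), (T2), (T3): it IS a topology on X.


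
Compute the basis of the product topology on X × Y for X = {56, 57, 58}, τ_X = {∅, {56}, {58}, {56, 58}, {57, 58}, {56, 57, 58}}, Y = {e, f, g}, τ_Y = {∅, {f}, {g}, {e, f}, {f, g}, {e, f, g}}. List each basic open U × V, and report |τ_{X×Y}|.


Basis B = {∅ × ∅, {56} × {f}, {56} × {g}, {58} × {f}, {58} × {g}, {56} × {e, f}, {56} × {f, g}, {56, 58} × {f}, {56, 58} × {g}, {57, 58} × {f}, {57, 58} × {g}, {58} × {e, f}, {58} × {f, g}, {56} × {e, f, g}, {56, 57, 58} × {f}, {56, 57, 58} × {g}, {58} × {e, f, g}, {56, 58} × {e, f}, {56, 58} × {f, g}, {57, 58} × {e, f}, {57, 58} × {f, g}, {56, 58} × {e, f, g}, {56, 57, 58} × {e, f}, {56, 57, 58} × {f, g}, {57, 58} × {e, f, g}, {56, 57, 58} × {e, f, g}}; |τ_{X×Y}| = 108.

Enumerate products U × V with U ∈ τ_X, V ∈ τ_Y (deduplicated):
  ∅ × ∅ = {} (∅)
  {56} × {f} = {(56,f)}
  {56} × {g} = {(56,g)}
  {58} × {f} = {(58,f)}
  {58} × {g} = {(58,g)}
  {56} × {e, f} = {(56,e), (56,f)}
  {56} × {f, g} = {(56,f), (56,g)}
  {56, 58} × {f} = {(56,f), (58,f)}
  {56, 58} × {g} = {(56,g), (58,g)}
  {57, 58} × {f} = {(57,f), (58,f)}
  {57, 58} × {g} = {(57,g), (58,g)}
  {58} × {e, f} = {(58,e), (58,f)}
  {58} × {f, g} = {(58,f), (58,g)}
  {56} × {e, f, g} = {(56,e), (56,f), (56,g)}
  {56, 57, 58} × {f} = {(56,f), (57,f), (58,f)}
  {56, 57, 58} × {g} = {(56,g), (57,g), (58,g)}
  {58} × {e, f, g} = {(58,e), (58,f), (58,g)}
  {56, 58} × {e, f} = {(56,e), (56,f), (58,e), (58,f)}
  {56, 58} × {f, g} = {(56,f), (56,g), (58,f), (58,g)}
  {57, 58} × {e, f} = {(57,e), (57,f), (58,e), (58,f)}
  {57, 58} × {f, g} = {(57,f), (57,g), (58,f), (58,g)}
  {56, 58} × {e, f, g} = {(56,e), (56,f), (56,g), (58,e), (58,f), (58,g)}
  {56, 57, 58} × {e, f} = {(56,e), (56,f), (57,e), (57,f), (58,e), (58,f)}
  {56, 57, 58} × {f, g} = {(56,f), (56,g), (57,f), (57,g), (58,f), (58,g)}
  {57, 58} × {e, f, g} = {(57,e), (57,f), (57,g), (58,e), (58,f), (58,g)}
  {56, 57, 58} × {e, f, g} = {(56,e), (56,f), (56,g), (57,e), (57,f), (57,g), (58,e), (58,f), (58,g)}
These 26 distinct sets form the basis B.
Close under arbitrary unions to get τ_{X×Y}; counting gives |τ_{X×Y}| = 108.


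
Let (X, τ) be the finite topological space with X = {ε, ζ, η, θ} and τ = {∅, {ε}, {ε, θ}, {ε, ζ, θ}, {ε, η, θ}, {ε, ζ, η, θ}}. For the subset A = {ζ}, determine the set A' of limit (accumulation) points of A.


A' = ∅

For each x ∈ X, list the open sets U ∈ τ with x ∈ U, then check whether U ∩ (A ∖ {x}) ≠ ∅ for every such U.
  x = ε: open {ε} ∋ x has {ε} ∩ (A ∖ {ε}) = ∅, so x is NOT a limit point.
  x = ζ: open {ε, ζ, θ} ∋ x has {ε, ζ, θ} ∩ (A ∖ {ζ}) = ∅, so x is NOT a limit point.
  x = η: open {ε, η, θ} ∋ x has {ε, η, θ} ∩ (A ∖ {η}) = ∅, so x is NOT a limit point.
  x = θ: open {ε, θ} ∋ x has {ε, θ} ∩ (A ∖ {θ}) = ∅, so x is NOT a limit point.
Collecting: A' = ∅.


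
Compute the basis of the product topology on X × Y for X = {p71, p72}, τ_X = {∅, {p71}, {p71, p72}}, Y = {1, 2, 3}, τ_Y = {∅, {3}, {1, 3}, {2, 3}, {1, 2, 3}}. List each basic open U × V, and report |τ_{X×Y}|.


Basis B = {∅ × ∅, {p71} × {3}, {p71} × {1, 3}, {p71} × {2, 3}, {p71, p72} × {3}, {p71} × {1, 2, 3}, {p71, p72} × {1, 3}, {p71, p72} × {2, 3}, {p71, p72} × {1, 2, 3}}; |τ_{X×Y}| = 14.

Enumerate products U × V with U ∈ τ_X, V ∈ τ_Y (deduplicated):
  ∅ × ∅ = {} (∅)
  {p71} × {3} = {(p71,3)}
  {p71} × {1, 3} = {(p71,1), (p71,3)}
  {p71} × {2, 3} = {(p71,2), (p71,3)}
  {p71, p72} × {3} = {(p71,3), (p72,3)}
  {p71} × {1, 2, 3} = {(p71,1), (p71,2), (p71,3)}
  {p71, p72} × {1, 3} = {(p71,1), (p71,3), (p72,1), (p72,3)}
  {p71, p72} × {2, 3} = {(p71,2), (p71,3), (p72,2), (p72,3)}
  {p71, p72} × {1, 2, 3} = {(p71,1), (p71,2), (p71,3), (p72,1), (p72,2), (p72,3)}
These 9 distinct sets form the basis B.
Close under arbitrary unions to get τ_{X×Y}; counting gives |τ_{X×Y}| = 14.


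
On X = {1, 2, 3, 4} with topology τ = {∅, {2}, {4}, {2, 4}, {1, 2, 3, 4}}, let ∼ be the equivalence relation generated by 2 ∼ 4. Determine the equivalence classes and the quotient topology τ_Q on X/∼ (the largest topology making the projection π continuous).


X/∼ = {[1], [2=4], [3]}; |τ_Q| = 3.

Equivalence classes: [1], [2=4], [3].
Quotient map π: X → X/∼ sends 1 ↦ [1], 2 ↦ [2=4], 3 ↦ [3], 4 ↦ [2=4].
For each subset V ⊆ X/∼, compute π^{-1}(V) ⊆ X and check whether π^{-1}(V) ∈ τ. V is open in τ_Q iff π^{-1}(V) ∈ τ.
  V = {}: π^{-1}(V) = ∅ ∈ τ ✓.
  V = {[1]}: π^{-1}(V) = {1} ∉ τ ✗.
  V = {[2=4]}: π^{-1}(V) = {2, 4} ∈ τ ✓.
  V = {[1], [2=4]}: π^{-1}(V) = {1, 2, 4} ∉ τ ✗.
  V = {[3]}: π^{-1}(V) = {3} ∉ τ ✗.
  V = {[1], [3]}: π^{-1}(V) = {1, 3} ∉ τ ✗.
  V = {[2=4], [3]}: π^{-1}(V) = {2, 3, 4} ∉ τ ✗.
  V = {[1], [2=4], [3]}: π^{-1}(V) = {1, 2, 3, 4} ∈ τ ✓.
Open sets in the quotient: τ_Q = {{}, {[2=4]}, {[1], [2=4], [3]}} (3 elements).


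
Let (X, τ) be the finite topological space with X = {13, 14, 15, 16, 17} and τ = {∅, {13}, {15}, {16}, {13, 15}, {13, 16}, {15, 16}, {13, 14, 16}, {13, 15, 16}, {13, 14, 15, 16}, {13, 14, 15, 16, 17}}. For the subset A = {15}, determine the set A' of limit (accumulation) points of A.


A' = {17}

For each x ∈ X, list the open sets U ∈ τ with x ∈ U, then check whether U ∩ (A ∖ {x}) ≠ ∅ for every such U.
  x = 13: open {13} ∋ x has {13} ∩ (A ∖ {13}) = ∅, so x is NOT a limit point.
  x = 14: open {13, 14, 16} ∋ x has {13, 14, 16} ∩ (A ∖ {14}) = ∅, so x is NOT a limit point.
  x = 15: open {15} ∋ x has {15} ∩ (A ∖ {15}) = ∅, so x is NOT a limit point.
  x = 16: open {16} ∋ x has {16} ∩ (A ∖ {16}) = ∅, so x is NOT a limit point.
  x = 17: opens ∋ x are {13, 14, 15, 16, 17}; each meets A ∖ {17}, so x IS a limit point.
Collecting: A' = {17}.


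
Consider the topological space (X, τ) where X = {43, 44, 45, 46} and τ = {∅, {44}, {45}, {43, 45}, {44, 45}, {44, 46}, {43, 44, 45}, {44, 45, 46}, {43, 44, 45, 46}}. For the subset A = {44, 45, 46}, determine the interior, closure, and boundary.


int(A) = {44, 45, 46}, cl(A) = {43, 44, 45, 46}, ∂A = {43}.

Closed sets in (X, τ) are complements of opens:
  closed(X, τ) = {∅, {43}, {46}, {43, 45}, {43, 46}, {44, 46}, {43, 44, 46}, {43, 45, 46}, {43, 44, 45, 46}}.
int(A) = ⋃ {U ∈ τ : U ⊆ A}. Opens contained in A: ∅, {44}, {45}, {44, 45}, {44, 46}, {44, 45, 46}.
Taking the union of these: int(A) = {44, 45, 46}.
cl(A) = ⋂ {C closed : A ⊆ C}. Closed sets containing A: {43, 44, 45, 46}.
Intersecting these: cl(A) = {43, 44, 45, 46}.
∂A = cl(A) ∖ int(A) = {43, 44, 45, 46} ∖ {44, 45, 46} = {43}.


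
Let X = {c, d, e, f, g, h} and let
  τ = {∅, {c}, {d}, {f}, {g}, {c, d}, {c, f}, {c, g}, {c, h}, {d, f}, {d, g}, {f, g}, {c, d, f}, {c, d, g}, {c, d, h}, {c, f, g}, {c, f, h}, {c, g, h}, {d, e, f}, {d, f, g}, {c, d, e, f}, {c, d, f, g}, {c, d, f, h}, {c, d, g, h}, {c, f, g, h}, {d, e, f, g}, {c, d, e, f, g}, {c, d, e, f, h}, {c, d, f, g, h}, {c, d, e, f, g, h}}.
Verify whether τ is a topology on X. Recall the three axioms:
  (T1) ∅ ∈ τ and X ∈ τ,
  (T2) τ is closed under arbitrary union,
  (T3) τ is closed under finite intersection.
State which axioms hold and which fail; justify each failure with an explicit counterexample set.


τ IS a topology on X.

Axiom (T1): ∅ ∈ τ? Yes; X ∈ τ? Yes.
Axiom (T2/T3): check pairwise unions and intersections of members of τ.
All pairwise intersections and unions checked — each lies in τ. Therefore τ satisfies (T1), (T2), (T3): it IS a topology on X.


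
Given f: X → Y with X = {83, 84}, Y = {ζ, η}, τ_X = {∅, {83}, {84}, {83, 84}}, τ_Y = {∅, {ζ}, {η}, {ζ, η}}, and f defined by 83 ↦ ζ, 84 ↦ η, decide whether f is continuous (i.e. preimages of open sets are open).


f IS continuous.

Compute f^{-1}(U) for each U ∈ τ_Y:
  U = ∅: f^{-1}(U) = ∅ ∈ τ_X ✓.
  U = {ζ}: f^{-1}(U) = {83} ∈ τ_X ✓.
  U = {η}: f^{-1}(U) = {84} ∈ τ_X ✓.
  U = {ζ, η}: f^{-1}(U) = {83, 84} ∈ τ_X ✓.
Every preimage lies in τ_X, so f IS continuous.


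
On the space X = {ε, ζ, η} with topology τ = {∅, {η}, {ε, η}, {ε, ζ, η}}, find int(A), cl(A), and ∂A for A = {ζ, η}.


int(A) = {η}, cl(A) = {ε, ζ, η}, ∂A = {ε, ζ}.

Closed sets in (X, τ) are complements of opens:
  closed(X, τ) = {∅, {ζ}, {ε, ζ}, {ε, ζ, η}}.
int(A) = ⋃ {U ∈ τ : U ⊆ A}. Opens contained in A: ∅, {η}.
Taking the union of these: int(A) = {η}.
cl(A) = ⋂ {C closed : A ⊆ C}. Closed sets containing A: {ε, ζ, η}.
Intersecting these: cl(A) = {ε, ζ, η}.
∂A = cl(A) ∖ int(A) = {ε, ζ, η} ∖ {η} = {ε, ζ}.


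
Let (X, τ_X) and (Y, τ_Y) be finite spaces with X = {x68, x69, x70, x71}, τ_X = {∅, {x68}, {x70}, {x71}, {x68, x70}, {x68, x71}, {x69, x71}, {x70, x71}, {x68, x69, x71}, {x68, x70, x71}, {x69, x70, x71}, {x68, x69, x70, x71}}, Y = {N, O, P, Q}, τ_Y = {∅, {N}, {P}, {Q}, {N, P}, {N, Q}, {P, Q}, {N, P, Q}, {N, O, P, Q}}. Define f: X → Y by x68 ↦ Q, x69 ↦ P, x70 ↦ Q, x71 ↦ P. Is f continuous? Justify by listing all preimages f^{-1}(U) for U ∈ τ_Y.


f IS continuous.

Compute f^{-1}(U) for each U ∈ τ_Y:
  U = ∅: f^{-1}(U) = ∅ ∈ τ_X ✓.
  U = {N}: f^{-1}(U) = ∅ ∈ τ_X ✓.
  U = {P}: f^{-1}(U) = {x69, x71} ∈ τ_X ✓.
  U = {Q}: f^{-1}(U) = {x68, x70} ∈ τ_X ✓.
  U = {N, P}: f^{-1}(U) = {x69, x71} ∈ τ_X ✓.
  U = {N, Q}: f^{-1}(U) = {x68, x70} ∈ τ_X ✓.
  U = {P, Q}: f^{-1}(U) = {x68, x69, x70, x71} ∈ τ_X ✓.
  U = {N, P, Q}: f^{-1}(U) = {x68, x69, x70, x71} ∈ τ_X ✓.
  U = {N, O, P, Q}: f^{-1}(U) = {x68, x69, x70, x71} ∈ τ_X ✓.
Every preimage lies in τ_X, so f IS continuous.


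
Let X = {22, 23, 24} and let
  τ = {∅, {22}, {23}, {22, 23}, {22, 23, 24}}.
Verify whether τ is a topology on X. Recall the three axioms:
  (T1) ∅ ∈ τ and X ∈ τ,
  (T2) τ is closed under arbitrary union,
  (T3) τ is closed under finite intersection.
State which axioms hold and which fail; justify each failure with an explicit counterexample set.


τ IS a topology on X.

Axiom (T1): ∅ ∈ τ? Yes; X ∈ τ? Yes.
Axiom (T2/T3): check pairwise unions and intersections of members of τ.
All pairwise intersections and unions checked — each lies in τ. Therefore τ satisfies (T1), (T2), (T3): it IS a topology on X.


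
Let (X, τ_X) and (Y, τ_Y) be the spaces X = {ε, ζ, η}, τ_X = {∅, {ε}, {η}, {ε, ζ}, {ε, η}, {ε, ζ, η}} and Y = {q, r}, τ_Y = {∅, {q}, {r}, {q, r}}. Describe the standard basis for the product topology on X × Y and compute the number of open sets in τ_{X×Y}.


Basis B = {∅ × ∅, {ε} × {q}, {ε} × {r}, {η} × {q}, {η} × {r}, {ε} × {q, r}, {ε, ζ} × {q}, {ε, η} × {q}, {ε, ζ} × {r}, {ε, η} × {r}, {η} × {q, r}, {ε, ζ, η} × {q}, {ε, ζ, η} × {r}, {ε, ζ} × {q, r}, {ε, η} × {q, r}, {ε, ζ, η} × {q, r}}; |τ_{X×Y}| = 36.

Enumerate products U × V with U ∈ τ_X, V ∈ τ_Y (deduplicated):
  ∅ × ∅ = {} (∅)
  {ε} × {q} = {(ε,q)}
  {ε} × {r} = {(ε,r)}
  {η} × {q} = {(η,q)}
  {η} × {r} = {(η,r)}
  {ε} × {q, r} = {(ε,q), (ε,r)}
  {ε, ζ} × {q} = {(ε,q), (ζ,q)}
  {ε, η} × {q} = {(ε,q), (η,q)}
  {ε, ζ} × {r} = {(ε,r), (ζ,r)}
  {ε, η} × {r} = {(ε,r), (η,r)}
  {η} × {q, r} = {(η,q), (η,r)}
  {ε, ζ, η} × {q} = {(ε,q), (ζ,q), (η,q)}
  {ε, ζ, η} × {r} = {(ε,r), (ζ,r), (η,r)}
  {ε, ζ} × {q, r} = {(ε,q), (ε,r), (ζ,q), (ζ,r)}
  {ε, η} × {q, r} = {(ε,q), (ε,r), (η,q), (η,r)}
  {ε, ζ, η} × {q, r} = {(ε,q), (ε,r), (ζ,q), (ζ,r), (η,q), (η,r)}
These 16 distinct sets form the basis B.
Close under arbitrary unions to get τ_{X×Y}; counting gives |τ_{X×Y}| = 36.
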